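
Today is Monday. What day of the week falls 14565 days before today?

14565 mod 7 = 5 (since 2080·7 = 14560).
Monday − 5 days → Wednesday.

Wednesday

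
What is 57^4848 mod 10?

Last digits of 7^n: 7, 9, 3, 1 (period 4).
4848 mod 4 = 0, so the last digit matches 7^4 = 1.

1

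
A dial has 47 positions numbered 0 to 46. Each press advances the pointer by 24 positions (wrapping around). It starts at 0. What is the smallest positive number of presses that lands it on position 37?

27

The inverse of 24 mod 47 is 2 (since 24·2 = 48 ≡ 1).
So x ≡ 2·37 = 74 ≡ 27 (mod 47).
Check: 24·27 = 648 = 13·47 + 37.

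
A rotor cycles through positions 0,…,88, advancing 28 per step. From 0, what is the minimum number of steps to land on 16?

The inverse of 28 mod 89 is 35 (since 28·35 = 980 ≡ 1).
So x ≡ 35·16 = 560 ≡ 26 (mod 89).

26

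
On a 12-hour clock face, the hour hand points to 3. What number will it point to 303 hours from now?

6

Dividing 303 by 12 gives quotient 25 and remainder 3.
3 + 3 → 6 on a 12-hour dial.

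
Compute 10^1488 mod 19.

Successive squares of 10 mod 19: 10^1≡10, 10^2≡5, 10^4≡6, 10^8≡17, 10^16≡4, 10^32≡16, 10^64≡9, 10^128≡5, 10^256≡6, 10^512≡17, 10^1024≡4.
1488 = 16 + 64 + 128 + 256 + 1024, so 10^1488 ≡ 4·9·5·6·4 ≡ 7 (mod 19).

7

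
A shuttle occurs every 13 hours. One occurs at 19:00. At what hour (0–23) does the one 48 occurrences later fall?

19

48·13 = 624.
624 = 26·24 + 0, so 624 mod 24 = 0.
(19 + 0) mod 24 = 19.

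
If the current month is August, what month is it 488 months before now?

488 = 40·12 + 8, so 488 mod 12 = 8.
August − 8 months → December.

December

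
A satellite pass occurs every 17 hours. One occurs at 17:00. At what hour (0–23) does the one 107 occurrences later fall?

12

107·17 = 1819.
1819 = 75·24 + 19, so 1819 mod 24 = 19.
(17 + 19) mod 24 = 12.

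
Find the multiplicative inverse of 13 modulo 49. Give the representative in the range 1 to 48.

13·34 = 442 = 9·49 + 1, so 13⁻¹ ≡ 34 (mod 49).

34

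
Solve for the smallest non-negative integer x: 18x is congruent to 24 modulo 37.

26

18⁻¹ ≡ 35 (mod 37) because 18·35 = 630 = 17·37 + 1.
Multiplying both sides by 35: x ≡ 35·24 = 840 ≡ 26 (mod 37).
Check: 18·26 = 468 = 12·37 + 24.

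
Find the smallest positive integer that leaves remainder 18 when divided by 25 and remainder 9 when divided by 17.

43

x ≡ 9 (mod 17) gives x ∈ {9, 26, 43}.
The first of these with x mod 25 = 18 is 43.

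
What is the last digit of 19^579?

The units digit of 19^n cycles with period 2: 9, 1, …
579 mod 2 = 1, so the last digit matches 9^1 = 9.

9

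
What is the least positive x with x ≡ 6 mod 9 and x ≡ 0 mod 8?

x ≡ 0 (mod 8) gives x ∈ {0, 8, 16, 24}.
The first of these with x mod 9 = 6 is 24.

24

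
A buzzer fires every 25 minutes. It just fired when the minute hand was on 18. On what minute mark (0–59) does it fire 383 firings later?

383·25 = 9575.
9575 = 159·60 + 35, so 9575 mod 60 = 35.
(18 + 35) mod 60 = 53.

53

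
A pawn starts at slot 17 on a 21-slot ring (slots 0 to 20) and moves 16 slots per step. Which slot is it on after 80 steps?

16

80·16 = 1280.
1280 = 60·21 + 20, so 1280 mod 21 = 20.
(17 + 20) mod 21 = 16.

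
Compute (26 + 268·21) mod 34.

10

268·21 = 5628.
5628 − 165·34 = 18, so 5628 ≡ 18 (mod 34).
(26 + 18) mod 34 = 10.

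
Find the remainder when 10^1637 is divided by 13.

4

Successive squares of 10 mod 13: 10^1≡10, 10^2≡9, 10^4≡3, 10^8≡9, 10^16≡3, 10^32≡9, 10^64≡3, 10^128≡9, 10^256≡3, 10^512≡9, 10^1024≡3.
Since 1637 = 1 + 4 + 32 + 64 + 512 + 1024 in binary, 10^1637 ≡ 10·3·9·3·9·3 ≡ 4 (mod 13).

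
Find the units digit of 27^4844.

Last digits of 7^n: 7, 9, 3, 1 (period 4).
4844 leaves remainder 0 on division by 4, so 27^4844 ends in 1.

1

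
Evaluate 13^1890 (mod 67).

64

Square-and-reduce mod 67: 13^1≡13, 13^2≡35, 13^4≡19, 13^8≡26, 13^16≡6, 13^32≡36, 13^64≡23, 13^128≡60, 13^256≡49, 13^512≡56, 13^1024≡54.
Since 1890 = 2 + 32 + 64 + 256 + 512 + 1024 in binary, 13^1890 ≡ 35·36·23·49·56·54 ≡ 64 (mod 67).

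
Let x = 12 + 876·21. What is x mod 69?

876·21 = 18396.
18396 mod 69 = 42 (since 266·69 = 18354).
(12 + 42) mod 69 = 54.

54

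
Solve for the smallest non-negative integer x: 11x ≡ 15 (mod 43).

The inverse of 11 mod 43 is 4 (since 11·4 = 44 ≡ 1).
Multiplying both sides by 4: x ≡ 4·15 = 60 ≡ 17 (mod 43).

17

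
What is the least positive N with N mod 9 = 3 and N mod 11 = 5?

x ≡ 3 (mod 9) gives x ∈ {3, 12, 21, 30, 39, 48, 57, 66, …}.
The first of these with x mod 11 = 5 is 93.

93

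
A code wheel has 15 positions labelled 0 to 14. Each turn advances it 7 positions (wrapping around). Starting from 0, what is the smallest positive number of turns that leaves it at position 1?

7·13 = 91 = 6·15 + 1, so 7⁻¹ ≡ 13 (mod 15).

13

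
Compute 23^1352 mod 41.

Square-and-reduce mod 41: 23^1≡23, 23^2≡37, 23^4≡16, 23^8≡10, 23^16≡18, 23^32≡37, 23^64≡16, 23^128≡10, 23^256≡18, 23^512≡37, 23^1024≡16.
Since 1352 = 8 + 64 + 256 + 1024 in binary, 23^1352 ≡ 10·16·18·16 ≡ 37 (mod 41).

37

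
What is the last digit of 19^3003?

9

The units digit of 19^n cycles with period 2: 9, 1, …
3003 leaves remainder 1 on division by 2, so 19^3003 ends in 9.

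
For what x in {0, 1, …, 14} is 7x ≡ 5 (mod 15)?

5

The inverse of 7 mod 15 is 13 (since 7·13 = 91 ≡ 1).
So x ≡ 13·5 = 65 ≡ 5 (mod 15).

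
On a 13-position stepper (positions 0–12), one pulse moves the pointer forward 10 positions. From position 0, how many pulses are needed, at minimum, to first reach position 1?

10·4 = 40 = 3·13 + 1, so 10⁻¹ ≡ 4 (mod 13).

4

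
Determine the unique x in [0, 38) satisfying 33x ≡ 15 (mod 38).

The inverse of 33 mod 38 is 15 (since 33·15 = 495 ≡ 1).
Multiplying both sides by 15: x ≡ 15·15 = 225 ≡ 35 (mod 38).
Check: 33·35 = 1155 = 30·38 + 15.

35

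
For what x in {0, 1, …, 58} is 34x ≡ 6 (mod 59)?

21

The inverse of 34 mod 59 is 33 (since 34·33 = 1122 ≡ 1).
So x ≡ 33·6 = 198 ≡ 21 (mod 59).
Check: 34·21 = 714 = 12·59 + 6.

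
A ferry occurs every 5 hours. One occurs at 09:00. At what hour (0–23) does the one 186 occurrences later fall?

186·5 = 930.
930 = 38·24 + 18, so 930 mod 24 = 18.
(9 + 18) mod 24 = 3.

3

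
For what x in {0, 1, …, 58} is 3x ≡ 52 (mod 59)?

The inverse of 3 mod 59 is 20 (since 3·20 = 60 ≡ 1).
So x ≡ 20·52 = 1040 ≡ 37 (mod 59).
Check: 3·37 = 111 = 1·59 + 52.

37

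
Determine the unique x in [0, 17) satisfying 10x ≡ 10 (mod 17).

The inverse of 10 mod 17 is 12 (since 10·12 = 120 ≡ 1).
So x ≡ 12·10 = 120 ≡ 1 (mod 17).
Check: 10·1 = 10 = 0·17 + 10.

1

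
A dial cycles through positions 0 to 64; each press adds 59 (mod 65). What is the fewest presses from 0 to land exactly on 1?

54

65 = 1·59 + 6
59 = 9·6 + 5
6 = 1·5 + 1
5 = 5·1 + 0
Back-substituting gives 59·54 ≡ 1 (mod 65).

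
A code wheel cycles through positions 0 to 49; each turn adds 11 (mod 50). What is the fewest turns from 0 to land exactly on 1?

11·41 = 451 = 9·50 + 1, so 11⁻¹ ≡ 41 (mod 50).

41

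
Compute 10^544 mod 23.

4

Successive squares of 10 mod 23: 10^1≡10, 10^2≡8, 10^4≡18, 10^8≡2, 10^16≡4, 10^32≡16, 10^64≡3, 10^128≡9, 10^256≡12, 10^512≡6.
Since 544 = 32 + 512 in binary, 10^544 ≡ 16·6 ≡ 4 (mod 23).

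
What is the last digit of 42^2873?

Powers of 2 mod 10 repeat with period 4: 2, 4, 8, 6.
2873 mod 4 = 1, so the last digit matches 2^1 = 2.

2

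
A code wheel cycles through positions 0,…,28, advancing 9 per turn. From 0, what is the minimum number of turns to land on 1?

9⁻¹ ≡ 13 (mod 29) because 9·13 = 117 = 4·29 + 1.
Multiplying both sides by 13: x ≡ 13·1 = 13 ≡ 13 (mod 29).

13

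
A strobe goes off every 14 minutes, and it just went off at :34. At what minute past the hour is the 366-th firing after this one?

58

366·14 = 5124.
5124 mod 60 = 24 (since 85·60 = 5100).
(34 + 24) mod 60 = 58.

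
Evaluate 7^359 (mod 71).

47

Successive squares of 7 mod 71: 7^1≡7, 7^2≡49, 7^4≡58, 7^8≡27, 7^16≡19, 7^32≡6, 7^64≡36, 7^128≡18, 7^256≡40.
Since 359 = 1 + 2 + 4 + 32 + 64 + 256 in binary, 7^359 ≡ 7·49·58·6·36·40 ≡ 47 (mod 71).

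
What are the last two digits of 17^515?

93

Successive squares of 17 mod 100: 17^1≡17, 17^2≡89, 17^4≡21, 17^8≡41, 17^16≡81, 17^32≡61, 17^64≡21, 17^128≡41, 17^256≡81, 17^512≡61.
Since 515 = 1 + 2 + 512 in binary, 17^515 ≡ 17·89·61 ≡ 93 (mod 100).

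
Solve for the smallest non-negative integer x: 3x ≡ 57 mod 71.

19

The inverse of 3 mod 71 is 24 (since 3·24 = 72 ≡ 1).
Multiplying both sides by 24: x ≡ 24·57 = 1368 ≡ 19 (mod 71).
Check: 3·19 = 57 = 0·71 + 57.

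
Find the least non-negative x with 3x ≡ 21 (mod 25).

3⁻¹ ≡ 17 (mod 25) because 3·17 = 51 = 2·25 + 1.
Multiplying both sides by 17: x ≡ 17·21 = 357 ≡ 7 (mod 25).

7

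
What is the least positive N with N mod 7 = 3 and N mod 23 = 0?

x ≡ 3 (mod 7) gives x ∈ {3, 10, 17, 24, 31, 38, 45, 52, …}.
The first of these with x mod 23 = 0 is 115.

115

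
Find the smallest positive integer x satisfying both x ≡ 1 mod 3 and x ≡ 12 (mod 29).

x ≡ 1 (mod 3) gives x ∈ {1, 4, 7, 10, 13, 16, 19, 22, …}.
The first of these with x mod 29 = 12 is 70.

70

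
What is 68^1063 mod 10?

The units digit of 68^n cycles with period 4: 8, 4, 2, 6, …
1063 mod 4 = 3, so the last digit matches 8^3 = 2.

2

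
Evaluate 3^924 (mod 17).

Square-and-reduce mod 17: 3^1≡3, 3^2≡9, 3^4≡13, 3^8≡16, 3^16≡1, 3^32≡1, 3^64≡1, 3^128≡1, 3^256≡1, 3^512≡1.
924 = 4 + 8 + 16 + 128 + 256 + 512, so 3^924 ≡ 13·16·1·1·1·1 ≡ 4 (mod 17).

4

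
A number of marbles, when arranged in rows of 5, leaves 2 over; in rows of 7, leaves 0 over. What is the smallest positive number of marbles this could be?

7

Since 7·3 ≡ 1 (mod 5), take x = 0 + 7·((2−0)·3 mod 5) = 0 + 7·1 = 7.
Check: 7 mod 5 = 2, 7 mod 7 = 0.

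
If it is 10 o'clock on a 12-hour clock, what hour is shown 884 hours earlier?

884 mod 12 = 8 (since 73·12 = 876).
10 − 8 → 2 on a 12-hour dial.

2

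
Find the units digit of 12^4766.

The units digit of 12^n cycles with period 4: 2, 4, 8, 6, …
4766 leaves remainder 2 on division by 4, so 12^4766 ends in 4.

4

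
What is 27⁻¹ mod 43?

27·8 = 216 = 5·43 + 1, so 27⁻¹ ≡ 8 (mod 43).

8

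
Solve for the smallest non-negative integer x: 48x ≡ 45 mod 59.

12

The inverse of 48 mod 59 is 16 (since 48·16 = 768 ≡ 1).
So x ≡ 16·45 = 720 ≡ 12 (mod 59).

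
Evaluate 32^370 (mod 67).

Square-and-reduce mod 67: 32^1≡32, 32^2≡19, 32^4≡26, 32^8≡6, 32^16≡36, 32^32≡23, 32^64≡60, 32^128≡49, 32^256≡56.
Since 370 = 2 + 16 + 32 + 64 + 256 in binary, 32^370 ≡ 19·36·23·60·56 ≡ 4 (mod 67).

4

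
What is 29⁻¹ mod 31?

15

29·15 = 435 = 14·31 + 1, so 29⁻¹ ≡ 15 (mod 31).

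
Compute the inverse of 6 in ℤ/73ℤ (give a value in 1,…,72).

73 = 12·6 + 1
6 = 6·1 + 0
Back-substituting gives 6·61 ≡ 1 (mod 73).

61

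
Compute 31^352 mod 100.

61

Square-and-reduce mod 100: 31^1≡31, 31^2≡61, 31^4≡21, 31^8≡41, 31^16≡81, 31^32≡61, 31^64≡21, 31^128≡41, 31^256≡81.
Since 352 = 32 + 64 + 256 in binary, 31^352 ≡ 61·21·81 ≡ 61 (mod 100).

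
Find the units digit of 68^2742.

4

Powers of 8 mod 10 repeat with period 4: 8, 4, 2, 6.
2742 leaves remainder 2 on division by 4, so 68^2742 ends in 4.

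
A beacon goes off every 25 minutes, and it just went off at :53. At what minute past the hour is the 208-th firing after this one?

33

208·25 = 5200.
5200 mod 60 = 40 (since 86·60 = 5160).
(53 + 40) mod 60 = 33.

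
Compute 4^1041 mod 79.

62

Square-and-reduce mod 79: 4^1≡4, 4^2≡16, 4^4≡19, 4^8≡45, 4^16≡50, 4^32≡51, 4^64≡73, 4^128≡36, 4^256≡32, 4^512≡76, 4^1024≡9.
1041 = 1 + 16 + 1024, so 4^1041 ≡ 4·50·9 ≡ 62 (mod 79).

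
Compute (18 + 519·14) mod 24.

12

519·14 = 7266.
7266 mod 24 = 18 (since 302·24 = 7248).
(18 + 18) mod 24 = 12.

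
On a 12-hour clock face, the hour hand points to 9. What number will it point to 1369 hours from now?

10

1369 = 114·12 + 1, so 1369 mod 12 = 1.
9 + 1 → 10 on a 12-hour dial.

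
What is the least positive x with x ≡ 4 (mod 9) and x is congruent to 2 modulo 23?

94

x ≡ 4 (mod 9) gives x ∈ {4, 13, 22, 31, 40, 49, 58, 67, …}.
The first of these with x mod 23 = 2 is 94.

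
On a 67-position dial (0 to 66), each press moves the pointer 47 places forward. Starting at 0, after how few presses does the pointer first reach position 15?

16

47⁻¹ ≡ 10 (mod 67) because 47·10 = 470 = 7·67 + 1.
Multiplying both sides by 10: x ≡ 10·15 = 150 ≡ 16 (mod 67).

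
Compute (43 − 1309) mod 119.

Dividing 1309 by 119 gives quotient 11 and remainder 0.
(43 − 0) mod 119 = 43.

43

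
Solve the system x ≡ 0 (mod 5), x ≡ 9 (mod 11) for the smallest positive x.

20

Since 11·1 ≡ 1 (mod 5), take x = 9 + 11·((0−9)·1 mod 5) = 9 + 11·1 = 20.
Check: 20 mod 5 = 0, 20 mod 11 = 9.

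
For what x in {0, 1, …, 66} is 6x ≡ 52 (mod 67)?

The inverse of 6 mod 67 is 56 (since 6·56 = 336 ≡ 1).
So x ≡ 56·52 = 2912 ≡ 31 (mod 67).
Check: 6·31 = 186 = 2·67 + 52.

31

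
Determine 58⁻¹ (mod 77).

4

77 = 1·58 + 19
58 = 3·19 + 1
19 = 19·1 + 0
Back-substituting gives 58·4 ≡ 1 (mod 77).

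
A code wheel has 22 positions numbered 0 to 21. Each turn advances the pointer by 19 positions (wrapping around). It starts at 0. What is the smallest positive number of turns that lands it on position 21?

19⁻¹ ≡ 7 (mod 22) because 19·7 = 133 = 6·22 + 1.
Multiplying both sides by 7: x ≡ 7·21 = 147 ≡ 15 (mod 22).
Check: 19·15 = 285 = 12·22 + 21.

15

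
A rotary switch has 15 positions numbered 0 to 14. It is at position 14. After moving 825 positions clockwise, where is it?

14

Dividing 825 by 15 gives quotient 55 and remainder 0.
(14 + 0) mod 15 = 14.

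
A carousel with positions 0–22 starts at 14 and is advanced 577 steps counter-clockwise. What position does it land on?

12

Dividing 577 by 23 gives quotient 25 and remainder 2.
(14 − 2) mod 23 = 12.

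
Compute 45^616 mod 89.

1

Square-and-reduce mod 89: 45^1≡45, 45^2≡67, 45^4≡39, 45^8≡8, 45^16≡64, 45^32≡2, 45^64≡4, 45^128≡16, 45^256≡78, 45^512≡32.
616 = 8 + 32 + 64 + 512, so 45^616 ≡ 8·2·4·32 ≡ 1 (mod 89).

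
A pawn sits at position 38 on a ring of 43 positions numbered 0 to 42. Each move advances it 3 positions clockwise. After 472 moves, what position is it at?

472·3 = 1416.
Dividing 1416 by 43 gives quotient 32 and remainder 40.
(38 + 40) mod 43 = 35.

35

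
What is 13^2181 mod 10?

Powers of 3 mod 10 repeat with period 4: 3, 9, 7, 1.
2181 leaves remainder 1 on division by 4, so 13^2181 ends in 3.

3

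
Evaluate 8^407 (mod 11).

Successive squares of 8 mod 11: 8^1≡8, 8^2≡9, 8^4≡4, 8^8≡5, 8^16≡3, 8^32≡9, 8^64≡4, 8^128≡5, 8^256≡3.
Since 407 = 1 + 2 + 4 + 16 + 128 + 256 in binary, 8^407 ≡ 8·9·4·3·5·3 ≡ 2 (mod 11).

2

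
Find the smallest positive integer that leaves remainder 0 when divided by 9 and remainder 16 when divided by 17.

x ≡ 0 (mod 9) gives x ∈ {0, 9, 18, 27, 36, 45, 54, 63, …}.
The first of these with x mod 17 = 16 is 135.

135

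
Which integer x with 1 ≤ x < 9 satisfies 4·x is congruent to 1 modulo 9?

4·7 = 28 = 3·9 + 1, so 4⁻¹ ≡ 7 (mod 9).

7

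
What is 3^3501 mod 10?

3

Powers of 3 mod 10 repeat with period 4: 3, 9, 7, 1.
3501 leaves remainder 1 on division by 4, so 3^3501 ends in 3.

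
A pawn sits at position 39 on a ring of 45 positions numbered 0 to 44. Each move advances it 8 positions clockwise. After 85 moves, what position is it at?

44

85·8 = 680.
680 mod 45 = 5 (since 15·45 = 675).
(39 + 5) mod 45 = 44.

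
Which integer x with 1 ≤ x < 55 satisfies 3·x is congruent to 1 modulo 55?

37

55 = 18·3 + 1
3 = 3·1 + 0
Back-substituting gives 3·37 ≡ 1 (mod 55).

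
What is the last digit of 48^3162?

4

Powers of 8 mod 10 repeat with period 4: 8, 4, 2, 6.
3162 mod 4 = 2, so the last digit matches 8^2 = 4.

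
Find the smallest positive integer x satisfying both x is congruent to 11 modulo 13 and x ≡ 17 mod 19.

245

x ≡ 11 (mod 13) gives x ∈ {11, 24, 37, 50, 63, 76, 89, 102, …}.
The first of these with x mod 19 = 17 is 245.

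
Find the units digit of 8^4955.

Last digits of 8^n: 8, 4, 2, 6 (period 4).
4955 leaves remainder 3 on division by 4, so 8^4955 ends in 2.

2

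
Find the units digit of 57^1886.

Powers of 7 mod 10 repeat with period 4: 7, 9, 3, 1.
1886 leaves remainder 2 on division by 4, so 57^1886 ends in 9.

9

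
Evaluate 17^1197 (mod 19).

Successive squares of 17 mod 19: 17^1≡17, 17^2≡4, 17^4≡16, 17^8≡9, 17^16≡5, 17^32≡6, 17^64≡17, 17^128≡4, 17^256≡16, 17^512≡9, 17^1024≡5.
1197 = 1 + 4 + 8 + 32 + 128 + 1024, so 17^1197 ≡ 17·16·9·6·4·5 ≡ 1 (mod 19).

1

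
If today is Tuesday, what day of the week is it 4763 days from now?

4763 mod 7 = 3 (since 680·7 = 4760).
Tuesday + 3 days → Friday.

Friday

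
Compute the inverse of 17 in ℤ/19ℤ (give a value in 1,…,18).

9

17·9 = 153 = 8·19 + 1, so 17⁻¹ ≡ 9 (mod 19).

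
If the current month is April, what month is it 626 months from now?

June

626 − 52·12 = 2, so 626 ≡ 2 (mod 12).
April + 2 months → June.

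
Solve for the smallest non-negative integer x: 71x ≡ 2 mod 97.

82

71⁻¹ ≡ 41 (mod 97) because 71·41 = 2911 = 30·97 + 1.
Multiplying both sides by 41: x ≡ 41·2 = 82 ≡ 82 (mod 97).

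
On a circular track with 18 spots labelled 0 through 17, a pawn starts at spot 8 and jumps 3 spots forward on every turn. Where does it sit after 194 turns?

194·3 = 582.
582 mod 18 = 6 (since 32·18 = 576).
(8 + 6) mod 18 = 14.

14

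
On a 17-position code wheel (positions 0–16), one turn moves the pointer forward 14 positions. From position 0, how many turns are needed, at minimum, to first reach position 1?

17 = 1·14 + 3
14 = 4·3 + 2
3 = 1·2 + 1
2 = 2·1 + 0
Back-substituting gives 14·11 ≡ 1 (mod 17).

11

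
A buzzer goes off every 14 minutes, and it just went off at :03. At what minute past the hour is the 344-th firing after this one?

19

344·14 = 4816.
Dividing 4816 by 60 gives quotient 80 and remainder 16.
(3 + 16) mod 60 = 19.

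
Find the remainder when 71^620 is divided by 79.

Successive squares of 71 mod 79: 71^1≡71, 71^2≡64, 71^4≡67, 71^8≡65, 71^16≡38, 71^32≡22, 71^64≡10, 71^128≡21, 71^256≡46, 71^512≡62.
Since 620 = 4 + 8 + 32 + 64 + 512 in binary, 71^620 ≡ 67·65·22·10·62 ≡ 46 (mod 79).

46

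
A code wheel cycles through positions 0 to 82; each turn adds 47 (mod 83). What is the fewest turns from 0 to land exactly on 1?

83 = 1·47 + 36
47 = 1·36 + 11
36 = 3·11 + 3
11 = 3·3 + 2
3 = 1·2 + 1
2 = 2·1 + 0
Back-substituting gives 47·53 ≡ 1 (mod 83).

53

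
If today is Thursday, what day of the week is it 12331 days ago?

Sunday

12331 mod 7 = 4 (since 1761·7 = 12327).
Thursday − 4 days → Sunday.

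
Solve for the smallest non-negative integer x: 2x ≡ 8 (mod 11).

4

2⁻¹ ≡ 6 (mod 11) because 2·6 = 12 = 1·11 + 1.
So x ≡ 6·8 = 48 ≡ 4 (mod 11).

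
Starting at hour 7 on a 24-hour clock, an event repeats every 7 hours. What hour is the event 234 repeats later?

13

234·7 = 1638.
1638 − 68·24 = 6, so 1638 ≡ 6 (mod 24).
(7 + 6) mod 24 = 13.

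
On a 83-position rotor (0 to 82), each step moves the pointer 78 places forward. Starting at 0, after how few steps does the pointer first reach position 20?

79

The inverse of 78 mod 83 is 33 (since 78·33 = 2574 ≡ 1).
So x ≡ 33·20 = 660 ≡ 79 (mod 83).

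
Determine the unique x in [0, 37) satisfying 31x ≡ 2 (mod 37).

12

31⁻¹ ≡ 6 (mod 37) because 31·6 = 186 = 5·37 + 1.
So x ≡ 6·2 = 12 ≡ 12 (mod 37).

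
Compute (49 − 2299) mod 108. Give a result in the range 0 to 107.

18

Dividing 2299 by 108 gives quotient 21 and remainder 31.
(49 − 31) mod 108 = 18.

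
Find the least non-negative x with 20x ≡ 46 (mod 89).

29

20⁻¹ ≡ 49 (mod 89) because 20·49 = 980 = 11·89 + 1.
Multiplying both sides by 49: x ≡ 49·46 = 2254 ≡ 29 (mod 89).
Check: 20·29 = 580 = 6·89 + 46.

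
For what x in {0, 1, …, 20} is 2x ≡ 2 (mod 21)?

2⁻¹ ≡ 11 (mod 21) because 2·11 = 22 = 1·21 + 1.
So x ≡ 11·2 = 22 ≡ 1 (mod 21).

1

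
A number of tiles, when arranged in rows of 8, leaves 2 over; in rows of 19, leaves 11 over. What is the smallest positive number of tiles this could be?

106

x ≡ 2 (mod 8) gives x ∈ {2, 10, 18, 26, 34, 42, 50, 58, …}.
The first of these with x mod 19 = 11 is 106.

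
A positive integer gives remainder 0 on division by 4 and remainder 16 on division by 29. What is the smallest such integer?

x ≡ 0 (mod 4) gives x ∈ {0, 4, 8, 12, 16}.
The first of these with x mod 29 = 16 is 16.

16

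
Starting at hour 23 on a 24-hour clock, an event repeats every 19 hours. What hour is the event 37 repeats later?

37·19 = 703.
Dividing 703 by 24 gives quotient 29 and remainder 7.
(23 + 7) mod 24 = 6.

6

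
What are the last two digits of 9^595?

49

Successive squares of 9 mod 100: 9^1≡9, 9^2≡81, 9^4≡61, 9^8≡21, 9^16≡41, 9^32≡81, 9^64≡61, 9^128≡21, 9^256≡41, 9^512≡81.
595 = 1 + 2 + 16 + 64 + 512, so 9^595 ≡ 9·81·41·61·81 ≡ 49 (mod 100).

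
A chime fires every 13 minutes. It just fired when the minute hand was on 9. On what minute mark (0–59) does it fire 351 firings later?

12

351·13 = 4563.
Dividing 4563 by 60 gives quotient 76 and remainder 3.
(9 + 3) mod 60 = 12.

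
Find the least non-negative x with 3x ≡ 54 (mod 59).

The inverse of 3 mod 59 is 20 (since 3·20 = 60 ≡ 1).
Multiplying both sides by 20: x ≡ 20·54 = 1080 ≡ 18 (mod 59).

18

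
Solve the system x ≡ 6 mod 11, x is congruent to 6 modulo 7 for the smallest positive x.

6

Since 7·8 ≡ 1 (mod 11), take x = 6 + 7·((6−6)·8 mod 11) = 6 + 7·0 = 6.
Check: 6 mod 11 = 6, 6 mod 7 = 6.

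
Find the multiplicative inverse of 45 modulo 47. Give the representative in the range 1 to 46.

47 = 1·45 + 2
45 = 22·2 + 1
2 = 2·1 + 0
Back-substituting gives 45·23 ≡ 1 (mod 47).

23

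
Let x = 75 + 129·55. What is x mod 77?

129·55 = 7095.
7095 − 92·77 = 11, so 7095 ≡ 11 (mod 77).
(75 + 11) mod 77 = 9.

9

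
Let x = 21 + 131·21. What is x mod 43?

131·21 = 2751.
Dividing 2751 by 43 gives quotient 63 and remainder 42.
(21 + 42) mod 43 = 20.

20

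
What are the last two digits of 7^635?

Successive squares of 7 mod 100: 7^1≡7, 7^2≡49, 7^4≡1, 7^8≡1, 7^16≡1, 7^32≡1, 7^64≡1, 7^128≡1, 7^256≡1, 7^512≡1.
635 = 1 + 2 + 8 + 16 + 32 + 64 + 512, so 7^635 ≡ 7·49·1·1·1·1·1 ≡ 43 (mod 100).

43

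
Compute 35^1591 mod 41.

28

By repeated squaring mod 41: 35^1≡35, 35^2≡36, 35^4≡25, 35^8≡10, 35^16≡18, 35^32≡37, 35^64≡16, 35^128≡10, 35^256≡18, 35^512≡37, 35^1024≡16.
Since 1591 = 1 + 2 + 4 + 16 + 32 + 512 + 1024 in binary, 35^1591 ≡ 35·36·25·18·37·37·16 ≡ 28 (mod 41).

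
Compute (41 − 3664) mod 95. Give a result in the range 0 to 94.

82

3664 = 38·95 + 54, so 3664 mod 95 = 54.
(41 − 54) mod 95 = 82.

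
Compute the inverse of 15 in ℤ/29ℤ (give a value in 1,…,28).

29 = 1·15 + 14
15 = 1·14 + 1
14 = 14·1 + 0
Back-substituting gives 15·2 ≡ 1 (mod 29).

2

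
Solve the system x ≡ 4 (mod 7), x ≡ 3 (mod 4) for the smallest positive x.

11

x ≡ 3 (mod 4) gives x ∈ {3, 7, 11}.
The first of these with x mod 7 = 4 is 11.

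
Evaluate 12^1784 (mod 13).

1

Square-and-reduce mod 13: 12^1≡12, 12^2≡1, 12^4≡1, 12^8≡1, 12^16≡1, 12^32≡1, 12^64≡1, 12^128≡1, 12^256≡1, 12^512≡1, 12^1024≡1.
1784 = 8 + 16 + 32 + 64 + 128 + 512 + 1024, so 12^1784 ≡ 1·1·1·1·1·1·1 ≡ 1 (mod 13).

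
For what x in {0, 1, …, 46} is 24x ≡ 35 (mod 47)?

23

24⁻¹ ≡ 2 (mod 47) because 24·2 = 48 = 1·47 + 1.
Multiplying both sides by 2: x ≡ 2·35 = 70 ≡ 23 (mod 47).
Check: 24·23 = 552 = 11·47 + 35.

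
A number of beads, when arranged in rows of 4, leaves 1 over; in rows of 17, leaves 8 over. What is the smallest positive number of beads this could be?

25

x ≡ 1 (mod 4) gives x ∈ {1, 5, 9, 13, 17, 21, 25}.
The first of these with x mod 17 = 8 is 25.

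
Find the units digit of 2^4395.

The units digit of 2^n cycles with period 4: 2, 4, 8, 6, …
4395 mod 4 = 3, so the last digit matches 2^3 = 8.

8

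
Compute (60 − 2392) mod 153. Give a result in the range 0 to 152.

Dividing 2392 by 153 gives quotient 15 and remainder 97.
(60 − 97) mod 153 = 116.

116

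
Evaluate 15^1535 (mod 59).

Square-and-reduce mod 59: 15^1≡15, 15^2≡48, 15^4≡3, 15^8≡9, 15^16≡22, 15^32≡12, 15^64≡26, 15^128≡27, 15^256≡21, 15^512≡28, 15^1024≡17.
Since 1535 = 1 + 2 + 4 + 8 + 16 + 32 + 64 + 128 + 256 + 1024 in binary, 15^1535 ≡ 15·48·3·9·22·12·26·27·21·17 ≡ 16 (mod 59).

16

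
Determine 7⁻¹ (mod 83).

83 = 11·7 + 6
7 = 1·6 + 1
6 = 6·1 + 0
Back-substituting gives 7·12 ≡ 1 (mod 83).

12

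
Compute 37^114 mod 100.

89

Successive squares of 37 mod 100: 37^1≡37, 37^2≡69, 37^4≡61, 37^8≡21, 37^16≡41, 37^32≡81, 37^64≡61.
114 = 2 + 16 + 32 + 64, so 37^114 ≡ 69·41·81·61 ≡ 89 (mod 100).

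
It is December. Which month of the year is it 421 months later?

January

Dividing 421 by 12 gives quotient 35 and remainder 1.
December + 1 month → January.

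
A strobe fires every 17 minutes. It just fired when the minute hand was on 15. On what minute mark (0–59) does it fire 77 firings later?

4

77·17 = 1309.
1309 mod 60 = 49 (since 21·60 = 1260).
(15 + 49) mod 60 = 4.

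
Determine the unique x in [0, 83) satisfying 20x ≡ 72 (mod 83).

The inverse of 20 mod 83 is 54 (since 20·54 = 1080 ≡ 1).
Multiplying both sides by 54: x ≡ 54·72 = 3888 ≡ 70 (mod 83).
Check: 20·70 = 1400 = 16·83 + 72.

70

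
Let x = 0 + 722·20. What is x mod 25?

722·20 = 14440.
Dividing 14440 by 25 gives quotient 577 and remainder 15.
(0 + 15) mod 25 = 15.

15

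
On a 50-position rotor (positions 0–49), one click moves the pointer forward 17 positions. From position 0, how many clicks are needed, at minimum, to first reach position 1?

50 = 2·17 + 16
17 = 1·16 + 1
16 = 16·1 + 0
Back-substituting gives 17·3 ≡ 1 (mod 50).

3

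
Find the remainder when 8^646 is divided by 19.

Square-and-reduce mod 19: 8^1≡8, 8^2≡7, 8^4≡11, 8^8≡7, 8^16≡11, 8^32≡7, 8^64≡11, 8^128≡7, 8^256≡11, 8^512≡7.
646 = 2 + 4 + 128 + 512, so 8^646 ≡ 7·11·7·7 ≡ 11 (mod 19).

11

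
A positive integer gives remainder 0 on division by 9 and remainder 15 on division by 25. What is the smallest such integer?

x ≡ 0 (mod 9) gives x ∈ {0, 9, 18, 27, 36, 45, 54, 63, …}.
The first of these with x mod 25 = 15 is 90.

90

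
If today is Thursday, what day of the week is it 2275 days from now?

Thursday

2275 − 325·7 = 0, so 2275 ≡ 0 (mod 7).
Thursday + 0 days → Thursday.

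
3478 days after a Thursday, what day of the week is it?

Wednesday

Dividing 3478 by 7 gives quotient 496 and remainder 6.
Thursday + 6 days → Wednesday.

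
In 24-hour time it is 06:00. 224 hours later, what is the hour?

14

224 mod 24 = 8 (since 9·24 = 216).
(6 + 8) mod 24 = 14.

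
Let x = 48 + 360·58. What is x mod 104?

360·58 = 20880.
20880 mod 104 = 80 (since 200·104 = 20800).
(48 + 80) mod 104 = 24.

24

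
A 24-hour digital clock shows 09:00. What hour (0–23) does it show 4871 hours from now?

4871 = 202·24 + 23, so 4871 mod 24 = 23.
(9 + 23) mod 24 = 8.

8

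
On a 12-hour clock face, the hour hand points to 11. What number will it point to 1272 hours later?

11

1272 − 106·12 = 0, so 1272 ≡ 0 (mod 12).
11 + 0 → 11 on a 12-hour dial.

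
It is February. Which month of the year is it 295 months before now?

295 mod 12 = 7 (since 24·12 = 288).
February − 7 months → July.

July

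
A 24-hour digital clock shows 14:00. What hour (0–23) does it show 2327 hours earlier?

15

2327 = 96·24 + 23, so 2327 mod 24 = 23.
(14 − 23) mod 24 = 15.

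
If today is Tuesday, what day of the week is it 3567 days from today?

Saturday

3567 mod 7 = 4 (since 509·7 = 3563).
Tuesday + 4 days → Saturday.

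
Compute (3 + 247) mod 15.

10

247 = 16·15 + 7, so 247 mod 15 = 7.
(3 + 7) mod 15 = 10.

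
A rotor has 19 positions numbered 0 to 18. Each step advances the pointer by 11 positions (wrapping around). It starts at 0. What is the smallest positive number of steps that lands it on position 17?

11⁻¹ ≡ 7 (mod 19) because 11·7 = 77 = 4·19 + 1.
So x ≡ 7·17 = 119 ≡ 5 (mod 19).

5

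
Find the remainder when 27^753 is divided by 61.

41

Successive squares of 27 mod 61: 27^1≡27, 27^2≡58, 27^4≡9, 27^8≡20, 27^16≡34, 27^32≡58, 27^64≡9, 27^128≡20, 27^256≡34, 27^512≡58.
Since 753 = 1 + 16 + 32 + 64 + 128 + 512 in binary, 27^753 ≡ 27·34·58·9·20·58 ≡ 41 (mod 61).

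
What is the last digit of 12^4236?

6

Last digits of 2^n: 2, 4, 8, 6 (period 4).
4236 leaves remainder 0 on division by 4, so 12^4236 ends in 6.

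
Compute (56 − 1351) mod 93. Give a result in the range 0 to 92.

7

1351 − 14·93 = 49, so 1351 ≡ 49 (mod 93).
(56 − 49) mod 93 = 7.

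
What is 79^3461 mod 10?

The units digit of 79^n cycles with period 2: 9, 1, …
3461 leaves remainder 1 on division by 2, so 79^3461 ends in 9.

9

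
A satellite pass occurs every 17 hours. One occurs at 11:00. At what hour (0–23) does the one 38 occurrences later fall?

38·17 = 646.
646 − 26·24 = 22, so 646 ≡ 22 (mod 24).
(11 + 22) mod 24 = 9.

9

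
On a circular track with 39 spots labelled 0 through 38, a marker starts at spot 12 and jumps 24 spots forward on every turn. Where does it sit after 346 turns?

9

346·24 = 8304.
Dividing 8304 by 39 gives quotient 212 and remainder 36.
(12 + 36) mod 39 = 9.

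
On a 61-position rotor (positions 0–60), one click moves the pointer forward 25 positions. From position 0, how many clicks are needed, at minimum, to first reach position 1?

61 = 2·25 + 11
25 = 2·11 + 3
11 = 3·3 + 2
3 = 1·2 + 1
2 = 2·1 + 0
Back-substituting gives 25·22 ≡ 1 (mod 61).

22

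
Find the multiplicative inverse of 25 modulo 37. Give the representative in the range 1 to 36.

25·3 = 75 = 2·37 + 1, so 25⁻¹ ≡ 3 (mod 37).

3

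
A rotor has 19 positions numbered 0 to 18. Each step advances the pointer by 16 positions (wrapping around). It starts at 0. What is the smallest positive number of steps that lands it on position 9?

16

The inverse of 16 mod 19 is 6 (since 16·6 = 96 ≡ 1).
Multiplying both sides by 6: x ≡ 6·9 = 54 ≡ 16 (mod 19).
Check: 16·16 = 256 = 13·19 + 9.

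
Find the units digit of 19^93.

9

Last digits of 9^n: 9, 1 (period 2).
93 leaves remainder 1 on division by 2, so 19^93 ends in 9.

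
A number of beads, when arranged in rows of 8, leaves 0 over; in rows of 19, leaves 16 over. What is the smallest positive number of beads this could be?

x ≡ 0 (mod 8) gives x ∈ {0, 8, 16}.
The first of these with x mod 19 = 16 is 16.

16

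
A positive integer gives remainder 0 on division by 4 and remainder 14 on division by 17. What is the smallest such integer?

Since 17·1 ≡ 1 (mod 4), take x = 14 + 17·((0−14)·1 mod 4) = 14 + 17·2 = 48.
Check: 48 mod 4 = 0, 48 mod 17 = 14.

48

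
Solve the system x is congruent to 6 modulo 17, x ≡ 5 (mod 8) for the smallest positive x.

125

Since 8·15 ≡ 1 (mod 17), take x = 5 + 8·((6−5)·15 mod 17) = 5 + 8·15 = 125.
Check: 125 mod 17 = 6, 125 mod 8 = 5.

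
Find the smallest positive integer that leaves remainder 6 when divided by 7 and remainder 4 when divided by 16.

20

x ≡ 6 (mod 7) gives x ∈ {6, 13, 20}.
The first of these with x mod 16 = 4 is 20.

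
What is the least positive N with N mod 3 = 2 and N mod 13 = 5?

x ≡ 2 (mod 3) gives x ∈ {2, 5}.
The first of these with x mod 13 = 5 is 5.

5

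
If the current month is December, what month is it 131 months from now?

131 − 10·12 = 11, so 131 ≡ 11 (mod 12).
December + 11 months → November.

November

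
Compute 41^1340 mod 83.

25

Successive squares of 41 mod 83: 41^1≡41, 41^2≡21, 41^4≡26, 41^8≡12, 41^16≡61, 41^32≡69, 41^64≡30, 41^128≡70, 41^256≡3, 41^512≡9, 41^1024≡81.
Since 1340 = 4 + 8 + 16 + 32 + 256 + 1024 in binary, 41^1340 ≡ 26·12·61·69·3·81 ≡ 25 (mod 83).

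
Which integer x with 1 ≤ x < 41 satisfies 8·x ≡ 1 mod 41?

36

8·36 = 288 = 7·41 + 1, so 8⁻¹ ≡ 36 (mod 41).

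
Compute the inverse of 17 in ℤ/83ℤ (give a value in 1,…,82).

17·44 = 748 = 9·83 + 1, so 17⁻¹ ≡ 44 (mod 83).

44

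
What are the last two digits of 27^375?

43

By repeated squaring mod 100: 27^1≡27, 27^2≡29, 27^4≡41, 27^8≡81, 27^16≡61, 27^32≡21, 27^64≡41, 27^128≡81, 27^256≡61.
375 = 1 + 2 + 4 + 16 + 32 + 64 + 256, so 27^375 ≡ 27·29·41·61·21·41·61 ≡ 43 (mod 100).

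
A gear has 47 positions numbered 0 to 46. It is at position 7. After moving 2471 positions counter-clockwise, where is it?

2471 − 52·47 = 27, so 2471 ≡ 27 (mod 47).
(7 − 27) mod 47 = 27.

27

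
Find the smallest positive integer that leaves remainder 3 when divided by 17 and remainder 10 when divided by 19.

105

x ≡ 3 (mod 17) gives x ∈ {3, 20, 37, 54, 71, 88, 105}.
The first of these with x mod 19 = 10 is 105.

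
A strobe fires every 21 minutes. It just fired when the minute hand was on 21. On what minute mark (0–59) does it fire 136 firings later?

136·21 = 2856.
2856 − 47·60 = 36, so 2856 ≡ 36 (mod 60).
(21 + 36) mod 60 = 57.

57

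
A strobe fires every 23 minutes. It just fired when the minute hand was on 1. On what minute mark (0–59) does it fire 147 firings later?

147·23 = 3381.
Dividing 3381 by 60 gives quotient 56 and remainder 21.
(1 + 21) mod 60 = 22.

22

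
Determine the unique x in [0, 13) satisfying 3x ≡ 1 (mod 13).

9

3⁻¹ ≡ 9 (mod 13) because 3·9 = 27 = 2·13 + 1.
So x ≡ 9·1 = 9 ≡ 9 (mod 13).
Check: 3·9 = 27 = 2·13 + 1.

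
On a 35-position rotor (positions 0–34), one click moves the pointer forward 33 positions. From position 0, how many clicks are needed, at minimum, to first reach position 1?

33·17 = 561 = 16·35 + 1, so 33⁻¹ ≡ 17 (mod 35).

17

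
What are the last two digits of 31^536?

81

Successive squares of 31 mod 100: 31^1≡31, 31^2≡61, 31^4≡21, 31^8≡41, 31^16≡81, 31^32≡61, 31^64≡21, 31^128≡41, 31^256≡81, 31^512≡61.
536 = 8 + 16 + 512, so 31^536 ≡ 41·81·61 ≡ 81 (mod 100).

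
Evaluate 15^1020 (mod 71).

Successive squares of 15 mod 71: 15^1≡15, 15^2≡12, 15^4≡2, 15^8≡4, 15^16≡16, 15^32≡43, 15^64≡3, 15^128≡9, 15^256≡10, 15^512≡29.
1020 = 4 + 8 + 16 + 32 + 64 + 128 + 256 + 512, so 15^1020 ≡ 2·4·16·43·3·9·10·29 ≡ 30 (mod 71).

30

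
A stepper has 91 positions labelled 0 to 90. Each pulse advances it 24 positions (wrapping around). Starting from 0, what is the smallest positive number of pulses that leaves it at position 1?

91 = 3·24 + 19
24 = 1·19 + 5
19 = 3·5 + 4
5 = 1·4 + 1
4 = 4·1 + 0
Back-substituting gives 24·19 ≡ 1 (mod 91).

19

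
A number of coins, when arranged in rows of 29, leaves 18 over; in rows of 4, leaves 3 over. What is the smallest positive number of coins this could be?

x ≡ 3 (mod 4) gives x ∈ {3, 7, 11, 15, 19, 23, 27, 31, …}.
The first of these with x mod 29 = 18 is 47.

47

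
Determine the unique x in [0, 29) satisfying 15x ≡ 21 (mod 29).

The inverse of 15 mod 29 is 2 (since 15·2 = 30 ≡ 1).
Multiplying both sides by 2: x ≡ 2·21 = 42 ≡ 13 (mod 29).
Check: 15·13 = 195 = 6·29 + 21.

13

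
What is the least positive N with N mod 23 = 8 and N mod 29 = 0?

Since 29·4 ≡ 1 (mod 23), take x = 0 + 29·((8−0)·4 mod 23) = 0 + 29·9 = 261.
Check: 261 mod 23 = 8, 261 mod 29 = 0.

261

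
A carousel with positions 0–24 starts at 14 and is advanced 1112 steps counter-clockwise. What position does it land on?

2

1112 = 44·25 + 12, so 1112 mod 25 = 12.
(14 − 12) mod 25 = 2.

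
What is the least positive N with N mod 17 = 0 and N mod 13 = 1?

170

x ≡ 1 (mod 13) gives x ∈ {1, 14, 27, 40, 53, 66, 79, 92, …}.
The first of these with x mod 17 = 0 is 170.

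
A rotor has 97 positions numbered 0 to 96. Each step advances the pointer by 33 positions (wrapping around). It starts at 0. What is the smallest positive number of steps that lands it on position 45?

33⁻¹ ≡ 50 (mod 97) because 33·50 = 1650 = 17·97 + 1.
So x ≡ 50·45 = 2250 ≡ 19 (mod 97).
Check: 33·19 = 627 = 6·97 + 45.

19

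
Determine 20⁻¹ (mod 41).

20·39 = 780 = 19·41 + 1, so 20⁻¹ ≡ 39 (mod 41).

39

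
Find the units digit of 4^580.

Powers of 4 mod 10 repeat with period 2: 4, 6.
580 leaves remainder 0 on division by 2, so 4^580 ends in 6.

6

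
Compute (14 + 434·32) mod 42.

0

434·32 = 13888.
Dividing 13888 by 42 gives quotient 330 and remainder 28.
(14 + 28) mod 42 = 0.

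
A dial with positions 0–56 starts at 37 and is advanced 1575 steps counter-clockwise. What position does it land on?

Dividing 1575 by 57 gives quotient 27 and remainder 36.
(37 − 36) mod 57 = 1.

1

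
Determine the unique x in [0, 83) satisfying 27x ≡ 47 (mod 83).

27⁻¹ ≡ 40 (mod 83) because 27·40 = 1080 = 13·83 + 1.
So x ≡ 40·47 = 1880 ≡ 54 (mod 83).
Check: 27·54 = 1458 = 17·83 + 47.

54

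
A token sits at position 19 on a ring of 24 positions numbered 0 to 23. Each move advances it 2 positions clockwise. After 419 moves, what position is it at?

17

419·2 = 838.
Dividing 838 by 24 gives quotient 34 and remainder 22.
(19 + 22) mod 24 = 17.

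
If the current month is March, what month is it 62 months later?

62 − 5·12 = 2, so 62 ≡ 2 (mod 12).
March + 2 months → May.

May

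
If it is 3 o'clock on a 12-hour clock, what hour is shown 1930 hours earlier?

1930 − 160·12 = 10, so 1930 ≡ 10 (mod 12).
3 − 10 → 5 on a 12-hour dial.

5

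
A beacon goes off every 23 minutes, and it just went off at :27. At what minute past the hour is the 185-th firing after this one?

22

185·23 = 4255.
4255 mod 60 = 55 (since 70·60 = 4200).
(27 + 55) mod 60 = 22.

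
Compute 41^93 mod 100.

By repeated squaring mod 100: 41^1≡41, 41^2≡81, 41^4≡61, 41^8≡21, 41^16≡41, 41^32≡81, 41^64≡61.
93 = 1 + 4 + 8 + 16 + 64, so 41^93 ≡ 41·61·21·41·61 ≡ 21 (mod 100).

21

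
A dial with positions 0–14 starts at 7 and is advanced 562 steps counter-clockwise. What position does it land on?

562 = 37·15 + 7, so 562 mod 15 = 7.
(7 − 7) mod 15 = 0.

0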